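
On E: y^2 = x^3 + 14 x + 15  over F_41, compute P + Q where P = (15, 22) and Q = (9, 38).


P != Q, so use the chord formula.
s = (y2 - y1) / (x2 - x1) = (16) / (35) mod 41 = 11
x3 = s^2 - x1 - x2 mod 41 = 11^2 - 15 - 9 = 15
y3 = s (x1 - x3) - y1 mod 41 = 11 * (15 - 15) - 22 = 19

P + Q = (15, 19)


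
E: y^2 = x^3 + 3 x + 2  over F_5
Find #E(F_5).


For each x in F_5, count y with y^2 = x^3 + 3 x + 2 mod 5:
  x = 1: RHS = 1, y in [1, 4]  -> 2 point(s)
  x = 2: RHS = 1, y in [1, 4]  -> 2 point(s)
Affine points: 4. Add the point at infinity: total = 5.

#E(F_5) = 5


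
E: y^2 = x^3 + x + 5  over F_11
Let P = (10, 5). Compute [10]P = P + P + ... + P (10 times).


k = 10 = 1010_2 (binary, LSB first: 0101)
Double-and-add from P = (10, 5):
  bit 0 = 0: acc unchanged = O
  bit 1 = 1: acc = O + (7, 5) = (7, 5)
  bit 2 = 0: acc unchanged = (7, 5)
  bit 3 = 1: acc = (7, 5) + (5, 5) = (10, 6)

10P = (10, 6)


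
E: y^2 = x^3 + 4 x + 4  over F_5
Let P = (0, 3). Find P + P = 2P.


Doubling: s = (3 x1^2 + a) / (2 y1)
s = (3*0^2 + 4) / (2*3) mod 5 = 4
x3 = s^2 - 2 x1 mod 5 = 4^2 - 2*0 = 1
y3 = s (x1 - x3) - y1 mod 5 = 4 * (0 - 1) - 3 = 3

2P = (1, 3)


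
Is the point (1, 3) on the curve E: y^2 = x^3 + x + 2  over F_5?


Check whether y^2 = x^3 + 1 x + 2 (mod 5) for (x, y) = (1, 3).
LHS: y^2 = 3^2 mod 5 = 4
RHS: x^3 + 1 x + 2 = 1^3 + 1*1 + 2 mod 5 = 4
LHS = RHS

Yes, on the curve


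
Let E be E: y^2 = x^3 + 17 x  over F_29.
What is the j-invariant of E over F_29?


Delta = -16(4 a^3 + 27 b^2) mod 29 = 15
-1728 * (4 a)^3 = -1728 * (4*17)^3 mod 29 = 23
j = 23 * 15^(-1) mod 29 = 17

j = 17 (mod 29)


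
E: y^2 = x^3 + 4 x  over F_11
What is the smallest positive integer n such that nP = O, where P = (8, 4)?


Compute successive multiples of P until we hit O:
  1P = (8, 4)
  2P = (4, 6)
  3P = (2, 4)
  4P = (1, 7)
  5P = (6, 3)
  6P = (0, 0)
  7P = (6, 8)
  8P = (1, 4)
  ... (continuing to 12P)
  12P = O

ord(P) = 12


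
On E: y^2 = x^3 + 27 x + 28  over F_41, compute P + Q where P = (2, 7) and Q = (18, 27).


P != Q, so use the chord formula.
s = (y2 - y1) / (x2 - x1) = (20) / (16) mod 41 = 32
x3 = s^2 - x1 - x2 mod 41 = 32^2 - 2 - 18 = 20
y3 = s (x1 - x3) - y1 mod 41 = 32 * (2 - 20) - 7 = 32

P + Q = (20, 32)


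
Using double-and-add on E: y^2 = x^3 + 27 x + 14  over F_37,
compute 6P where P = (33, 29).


k = 6 = 110_2 (binary, LSB first: 011)
Double-and-add from P = (33, 29):
  bit 0 = 0: acc unchanged = O
  bit 1 = 1: acc = O + (20, 28) = (20, 28)
  bit 2 = 1: acc = (20, 28) + (30, 0) = (20, 9)

6P = (20, 9)


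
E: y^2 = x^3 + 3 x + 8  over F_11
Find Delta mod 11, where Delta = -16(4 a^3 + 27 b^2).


4 a^3 + 27 b^2 = 4*3^3 + 27*8^2 = 108 + 1728 = 1836
Delta = -16 * (1836) = -29376
Delta mod 11 = 5

Delta = 5 (mod 11)


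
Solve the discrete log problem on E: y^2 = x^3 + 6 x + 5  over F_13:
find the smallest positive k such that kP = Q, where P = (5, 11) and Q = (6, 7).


Enumerate multiples of P until we hit Q = (6, 7):
  1P = (5, 11)
  2P = (6, 6)
  3P = (1, 8)
  4P = (10, 8)
  5P = (2, 8)
  6P = (7, 0)
  7P = (2, 5)
  8P = (10, 5)
  9P = (1, 5)
  10P = (6, 7)
Match found at i = 10.

k = 10


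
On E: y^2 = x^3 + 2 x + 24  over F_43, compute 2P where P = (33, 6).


Doubling: s = (3 x1^2 + a) / (2 y1)
s = (3*33^2 + 2) / (2*6) mod 43 = 18
x3 = s^2 - 2 x1 mod 43 = 18^2 - 2*33 = 0
y3 = s (x1 - x3) - y1 mod 43 = 18 * (33 - 0) - 6 = 29

2P = (0, 29)


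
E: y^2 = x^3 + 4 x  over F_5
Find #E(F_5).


For each x in F_5, count y with y^2 = x^3 + 4 x + 0 mod 5:
  x = 0: RHS = 0, y in [0]  -> 1 point(s)
  x = 1: RHS = 0, y in [0]  -> 1 point(s)
  x = 2: RHS = 1, y in [1, 4]  -> 2 point(s)
  x = 3: RHS = 4, y in [2, 3]  -> 2 point(s)
  x = 4: RHS = 0, y in [0]  -> 1 point(s)
Affine points: 7. Add the point at infinity: total = 8.

#E(F_5) = 8


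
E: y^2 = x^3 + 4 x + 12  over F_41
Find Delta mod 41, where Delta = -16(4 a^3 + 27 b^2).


4 a^3 + 27 b^2 = 4*4^3 + 27*12^2 = 256 + 3888 = 4144
Delta = -16 * (4144) = -66304
Delta mod 41 = 34

Delta = 34 (mod 41)


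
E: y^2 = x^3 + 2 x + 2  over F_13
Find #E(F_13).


For each x in F_13, count y with y^2 = x^3 + 2 x + 2 mod 13:
  x = 2: RHS = 1, y in [1, 12]  -> 2 point(s)
  x = 3: RHS = 9, y in [3, 10]  -> 2 point(s)
  x = 4: RHS = 9, y in [3, 10]  -> 2 point(s)
  x = 6: RHS = 9, y in [3, 10]  -> 2 point(s)
  x = 8: RHS = 10, y in [6, 7]  -> 2 point(s)
  x = 11: RHS = 3, y in [4, 9]  -> 2 point(s)
  x = 12: RHS = 12, y in [5, 8]  -> 2 point(s)
Affine points: 14. Add the point at infinity: total = 15.

#E(F_13) = 15


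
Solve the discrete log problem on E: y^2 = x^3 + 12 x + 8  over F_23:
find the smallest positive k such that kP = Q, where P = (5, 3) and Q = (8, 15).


Enumerate multiples of P until we hit Q = (8, 15):
  1P = (5, 3)
  2P = (22, 15)
  3P = (0, 10)
  4P = (8, 15)
Match found at i = 4.

k = 4


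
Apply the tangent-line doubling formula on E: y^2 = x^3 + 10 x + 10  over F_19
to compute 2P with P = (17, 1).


Doubling: s = (3 x1^2 + a) / (2 y1)
s = (3*17^2 + 10) / (2*1) mod 19 = 11
x3 = s^2 - 2 x1 mod 19 = 11^2 - 2*17 = 11
y3 = s (x1 - x3) - y1 mod 19 = 11 * (17 - 11) - 1 = 8

2P = (11, 8)


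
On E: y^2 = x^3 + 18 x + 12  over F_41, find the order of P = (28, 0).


Compute successive multiples of P until we hit O:
  1P = (28, 0)
  2P = O

ord(P) = 2


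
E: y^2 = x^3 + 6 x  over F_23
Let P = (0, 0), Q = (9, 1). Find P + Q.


P != Q, so use the chord formula.
s = (y2 - y1) / (x2 - x1) = (1) / (9) mod 23 = 18
x3 = s^2 - x1 - x2 mod 23 = 18^2 - 0 - 9 = 16
y3 = s (x1 - x3) - y1 mod 23 = 18 * (0 - 16) - 0 = 11

P + Q = (16, 11)


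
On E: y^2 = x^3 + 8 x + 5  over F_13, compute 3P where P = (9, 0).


k = 3 = 11_2 (binary, LSB first: 11)
Double-and-add from P = (9, 0):
  bit 0 = 1: acc = O + (9, 0) = (9, 0)
  bit 1 = 1: acc = (9, 0) + O = (9, 0)

3P = (9, 0)


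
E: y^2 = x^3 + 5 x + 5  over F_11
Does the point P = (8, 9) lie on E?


Check whether y^2 = x^3 + 5 x + 5 (mod 11) for (x, y) = (8, 9).
LHS: y^2 = 9^2 mod 11 = 4
RHS: x^3 + 5 x + 5 = 8^3 + 5*8 + 5 mod 11 = 7
LHS != RHS

No, not on the curve


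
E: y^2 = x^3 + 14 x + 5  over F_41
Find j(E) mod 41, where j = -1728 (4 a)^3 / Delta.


Delta = -16(4 a^3 + 27 b^2) mod 41 = 11
-1728 * (4 a)^3 = -1728 * (4*14)^3 mod 41 = 4
j = 4 * 11^(-1) mod 41 = 19

j = 19 (mod 41)


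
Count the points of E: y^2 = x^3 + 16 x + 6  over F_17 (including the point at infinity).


For each x in F_17, count y with y^2 = x^3 + 16 x + 6 mod 17:
  x = 3: RHS = 13, y in [8, 9]  -> 2 point(s)
  x = 4: RHS = 15, y in [7, 10]  -> 2 point(s)
  x = 7: RHS = 2, y in [6, 11]  -> 2 point(s)
  x = 8: RHS = 0, y in [0]  -> 1 point(s)
  x = 11: RHS = 0, y in [0]  -> 1 point(s)
  x = 14: RHS = 16, y in [4, 13]  -> 2 point(s)
  x = 15: RHS = 0, y in [0]  -> 1 point(s)
Affine points: 11. Add the point at infinity: total = 12.

#E(F_17) = 12


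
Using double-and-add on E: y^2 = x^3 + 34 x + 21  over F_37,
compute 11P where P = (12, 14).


k = 11 = 1011_2 (binary, LSB first: 1101)
Double-and-add from P = (12, 14):
  bit 0 = 1: acc = O + (12, 14) = (12, 14)
  bit 1 = 1: acc = (12, 14) + (24, 3) = (17, 6)
  bit 2 = 0: acc unchanged = (17, 6)
  bit 3 = 1: acc = (17, 6) + (18, 29) = (13, 12)

11P = (13, 12)


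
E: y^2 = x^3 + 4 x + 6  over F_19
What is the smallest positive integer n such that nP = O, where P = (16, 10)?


Compute successive multiples of P until we hit O:
  1P = (16, 10)
  2P = (17, 16)
  3P = (3, 11)
  4P = (9, 7)
  5P = (0, 5)
  6P = (10, 18)
  7P = (18, 18)
  8P = (1, 12)
  ... (continuing to 19P)
  19P = O

ord(P) = 19


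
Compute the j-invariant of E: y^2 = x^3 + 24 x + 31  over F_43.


Delta = -16(4 a^3 + 27 b^2) mod 43 = 2
-1728 * (4 a)^3 = -1728 * (4*24)^3 mod 43 = 41
j = 41 * 2^(-1) mod 43 = 42

j = 42 (mod 43)


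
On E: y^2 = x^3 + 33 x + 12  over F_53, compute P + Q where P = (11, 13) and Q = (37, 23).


P != Q, so use the chord formula.
s = (y2 - y1) / (x2 - x1) = (10) / (26) mod 53 = 33
x3 = s^2 - x1 - x2 mod 53 = 33^2 - 11 - 37 = 34
y3 = s (x1 - x3) - y1 mod 53 = 33 * (11 - 34) - 13 = 23

P + Q = (34, 23)


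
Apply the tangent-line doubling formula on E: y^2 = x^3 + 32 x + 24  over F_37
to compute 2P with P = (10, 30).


Doubling: s = (3 x1^2 + a) / (2 y1)
s = (3*10^2 + 32) / (2*30) mod 37 = 8
x3 = s^2 - 2 x1 mod 37 = 8^2 - 2*10 = 7
y3 = s (x1 - x3) - y1 mod 37 = 8 * (10 - 7) - 30 = 31

2P = (7, 31)


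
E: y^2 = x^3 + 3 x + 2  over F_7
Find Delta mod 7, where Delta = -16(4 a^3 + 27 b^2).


4 a^3 + 27 b^2 = 4*3^3 + 27*2^2 = 108 + 108 = 216
Delta = -16 * (216) = -3456
Delta mod 7 = 2

Delta = 2 (mod 7)


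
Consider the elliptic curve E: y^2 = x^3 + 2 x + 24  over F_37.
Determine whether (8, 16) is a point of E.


Check whether y^2 = x^3 + 2 x + 24 (mod 37) for (x, y) = (8, 16).
LHS: y^2 = 16^2 mod 37 = 34
RHS: x^3 + 2 x + 24 = 8^3 + 2*8 + 24 mod 37 = 34
LHS = RHS

Yes, on the curve


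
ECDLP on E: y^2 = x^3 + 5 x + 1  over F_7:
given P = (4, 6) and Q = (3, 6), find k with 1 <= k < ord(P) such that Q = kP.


Enumerate multiples of P until we hit Q = (3, 6):
  1P = (4, 6)
  2P = (3, 6)
Match found at i = 2.

k = 2


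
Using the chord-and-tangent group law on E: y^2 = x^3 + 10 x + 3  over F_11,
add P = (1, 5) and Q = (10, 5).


P != Q, so use the chord formula.
s = (y2 - y1) / (x2 - x1) = (0) / (9) mod 11 = 0
x3 = s^2 - x1 - x2 mod 11 = 0^2 - 1 - 10 = 0
y3 = s (x1 - x3) - y1 mod 11 = 0 * (1 - 0) - 5 = 6

P + Q = (0, 6)


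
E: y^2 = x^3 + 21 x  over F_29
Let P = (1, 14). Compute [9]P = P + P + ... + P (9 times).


k = 9 = 1001_2 (binary, LSB first: 1001)
Double-and-add from P = (1, 14):
  bit 0 = 1: acc = O + (1, 14) = (1, 14)
  bit 1 = 0: acc unchanged = (1, 14)
  bit 2 = 0: acc unchanged = (1, 14)
  bit 3 = 1: acc = (1, 14) + (28, 23) = (13, 11)

9P = (13, 11)


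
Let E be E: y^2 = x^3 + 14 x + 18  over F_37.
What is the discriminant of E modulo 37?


4 a^3 + 27 b^2 = 4*14^3 + 27*18^2 = 10976 + 8748 = 19724
Delta = -16 * (19724) = -315584
Delta mod 37 = 26

Delta = 26 (mod 37)


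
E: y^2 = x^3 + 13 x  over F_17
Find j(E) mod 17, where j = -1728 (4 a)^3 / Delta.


Delta = -16(4 a^3 + 27 b^2) mod 17 = 16
-1728 * (4 a)^3 = -1728 * (4*13)^3 mod 17 = 6
j = 6 * 16^(-1) mod 17 = 11

j = 11 (mod 17)


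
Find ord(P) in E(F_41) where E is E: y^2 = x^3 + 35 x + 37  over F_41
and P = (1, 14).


Compute successive multiples of P until we hit O:
  1P = (1, 14)
  2P = (8, 38)
  3P = (22, 37)
  4P = (2, 22)
  5P = (20, 39)
  6P = (29, 29)
  7P = (15, 40)
  8P = (0, 23)
  ... (continuing to 18P)
  18P = O

ord(P) = 18


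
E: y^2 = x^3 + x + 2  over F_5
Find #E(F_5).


For each x in F_5, count y with y^2 = x^3 + 1 x + 2 mod 5:
  x = 1: RHS = 4, y in [2, 3]  -> 2 point(s)
  x = 4: RHS = 0, y in [0]  -> 1 point(s)
Affine points: 3. Add the point at infinity: total = 4.

#E(F_5) = 4


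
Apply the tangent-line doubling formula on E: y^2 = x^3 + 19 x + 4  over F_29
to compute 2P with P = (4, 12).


Doubling: s = (3 x1^2 + a) / (2 y1)
s = (3*4^2 + 19) / (2*12) mod 29 = 4
x3 = s^2 - 2 x1 mod 29 = 4^2 - 2*4 = 8
y3 = s (x1 - x3) - y1 mod 29 = 4 * (4 - 8) - 12 = 1

2P = (8, 1)


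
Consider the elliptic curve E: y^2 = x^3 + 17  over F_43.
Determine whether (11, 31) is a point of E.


Check whether y^2 = x^3 + 0 x + 17 (mod 43) for (x, y) = (11, 31).
LHS: y^2 = 31^2 mod 43 = 15
RHS: x^3 + 0 x + 17 = 11^3 + 0*11 + 17 mod 43 = 15
LHS = RHS

Yes, on the curve


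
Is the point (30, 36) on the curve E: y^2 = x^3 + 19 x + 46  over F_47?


Check whether y^2 = x^3 + 19 x + 46 (mod 47) for (x, y) = (30, 36).
LHS: y^2 = 36^2 mod 47 = 27
RHS: x^3 + 19 x + 46 = 30^3 + 19*30 + 46 mod 47 = 27
LHS = RHS

Yes, on the curve


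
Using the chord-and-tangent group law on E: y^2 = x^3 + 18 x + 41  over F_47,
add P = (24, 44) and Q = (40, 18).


P != Q, so use the chord formula.
s = (y2 - y1) / (x2 - x1) = (21) / (16) mod 47 = 16
x3 = s^2 - x1 - x2 mod 47 = 16^2 - 24 - 40 = 4
y3 = s (x1 - x3) - y1 mod 47 = 16 * (24 - 4) - 44 = 41

P + Q = (4, 41)


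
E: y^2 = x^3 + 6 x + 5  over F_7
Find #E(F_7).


For each x in F_7, count y with y^2 = x^3 + 6 x + 5 mod 7:
  x = 2: RHS = 4, y in [2, 5]  -> 2 point(s)
  x = 3: RHS = 1, y in [1, 6]  -> 2 point(s)
  x = 4: RHS = 2, y in [3, 4]  -> 2 point(s)
Affine points: 6. Add the point at infinity: total = 7.

#E(F_7) = 7


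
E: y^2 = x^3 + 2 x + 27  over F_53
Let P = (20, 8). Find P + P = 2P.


Doubling: s = (3 x1^2 + a) / (2 y1)
s = (3*20^2 + 2) / (2*8) mod 53 = 42
x3 = s^2 - 2 x1 mod 53 = 42^2 - 2*20 = 28
y3 = s (x1 - x3) - y1 mod 53 = 42 * (20 - 28) - 8 = 27

2P = (28, 27)


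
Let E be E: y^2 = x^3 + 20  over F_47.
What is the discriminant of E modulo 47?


4 a^3 + 27 b^2 = 4*0^3 + 27*20^2 = 0 + 10800 = 10800
Delta = -16 * (10800) = -172800
Delta mod 47 = 19

Delta = 19 (mod 47)


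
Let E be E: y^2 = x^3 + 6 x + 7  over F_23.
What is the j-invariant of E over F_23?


Delta = -16(4 a^3 + 27 b^2) mod 23 = 14
-1728 * (4 a)^3 = -1728 * (4*6)^3 mod 23 = 20
j = 20 * 14^(-1) mod 23 = 8

j = 8 (mod 23)


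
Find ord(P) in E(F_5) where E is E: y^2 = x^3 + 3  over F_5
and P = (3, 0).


Compute successive multiples of P until we hit O:
  1P = (3, 0)
  2P = O

ord(P) = 2


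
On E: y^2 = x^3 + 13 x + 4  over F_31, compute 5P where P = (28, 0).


k = 5 = 101_2 (binary, LSB first: 101)
Double-and-add from P = (28, 0):
  bit 0 = 1: acc = O + (28, 0) = (28, 0)
  bit 1 = 0: acc unchanged = (28, 0)
  bit 2 = 1: acc = (28, 0) + O = (28, 0)

5P = (28, 0)


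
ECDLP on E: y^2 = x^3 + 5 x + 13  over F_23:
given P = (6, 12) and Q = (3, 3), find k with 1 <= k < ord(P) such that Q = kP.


Enumerate multiples of P until we hit Q = (3, 3):
  1P = (6, 12)
  2P = (15, 6)
  3P = (5, 18)
  4P = (2, 10)
  5P = (21, 15)
  6P = (8, 6)
  7P = (18, 1)
  8P = (0, 17)
  9P = (3, 20)
  10P = (16, 7)
  11P = (7, 0)
  12P = (16, 16)
  13P = (3, 3)
Match found at i = 13.

k = 13


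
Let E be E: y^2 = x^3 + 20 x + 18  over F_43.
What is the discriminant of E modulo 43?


4 a^3 + 27 b^2 = 4*20^3 + 27*18^2 = 32000 + 8748 = 40748
Delta = -16 * (40748) = -651968
Delta mod 43 = 41

Delta = 41 (mod 43)


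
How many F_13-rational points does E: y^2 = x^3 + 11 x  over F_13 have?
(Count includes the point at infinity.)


For each x in F_13, count y with y^2 = x^3 + 11 x + 0 mod 13:
  x = 0: RHS = 0, y in [0]  -> 1 point(s)
  x = 1: RHS = 12, y in [5, 8]  -> 2 point(s)
  x = 2: RHS = 4, y in [2, 11]  -> 2 point(s)
  x = 4: RHS = 4, y in [2, 11]  -> 2 point(s)
  x = 6: RHS = 9, y in [3, 10]  -> 2 point(s)
  x = 7: RHS = 4, y in [2, 11]  -> 2 point(s)
  x = 9: RHS = 9, y in [3, 10]  -> 2 point(s)
  x = 11: RHS = 9, y in [3, 10]  -> 2 point(s)
  x = 12: RHS = 1, y in [1, 12]  -> 2 point(s)
Affine points: 17. Add the point at infinity: total = 18.

#E(F_13) = 18


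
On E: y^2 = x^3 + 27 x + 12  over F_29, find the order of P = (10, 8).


Compute successive multiples of P until we hit O:
  1P = (10, 8)
  2P = (2, 25)
  3P = (12, 18)
  4P = (3, 27)
  5P = (21, 26)
  6P = (28, 10)
  7P = (15, 14)
  8P = (24, 10)
  ... (continuing to 27P)
  27P = O

ord(P) = 27


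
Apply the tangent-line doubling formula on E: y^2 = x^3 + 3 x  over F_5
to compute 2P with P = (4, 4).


Doubling: s = (3 x1^2 + a) / (2 y1)
s = (3*4^2 + 3) / (2*4) mod 5 = 2
x3 = s^2 - 2 x1 mod 5 = 2^2 - 2*4 = 1
y3 = s (x1 - x3) - y1 mod 5 = 2 * (4 - 1) - 4 = 2

2P = (1, 2)


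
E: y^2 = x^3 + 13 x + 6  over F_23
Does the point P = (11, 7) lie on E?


Check whether y^2 = x^3 + 13 x + 6 (mod 23) for (x, y) = (11, 7).
LHS: y^2 = 7^2 mod 23 = 3
RHS: x^3 + 13 x + 6 = 11^3 + 13*11 + 6 mod 23 = 8
LHS != RHS

No, not on the curve


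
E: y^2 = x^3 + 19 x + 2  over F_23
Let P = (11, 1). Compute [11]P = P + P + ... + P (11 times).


k = 11 = 1011_2 (binary, LSB first: 1101)
Double-and-add from P = (11, 1):
  bit 0 = 1: acc = O + (11, 1) = (11, 1)
  bit 1 = 1: acc = (11, 1) + (4, 2) = (16, 3)
  bit 2 = 0: acc unchanged = (16, 3)
  bit 3 = 1: acc = (16, 3) + (12, 7) = (19, 0)

11P = (19, 0)


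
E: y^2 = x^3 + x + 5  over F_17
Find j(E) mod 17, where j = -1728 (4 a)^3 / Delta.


Delta = -16(4 a^3 + 27 b^2) mod 17 = 16
-1728 * (4 a)^3 = -1728 * (4*1)^3 mod 17 = 10
j = 10 * 16^(-1) mod 17 = 7

j = 7 (mod 17)


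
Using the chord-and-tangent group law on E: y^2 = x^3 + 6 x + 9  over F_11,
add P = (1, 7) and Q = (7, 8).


P != Q, so use the chord formula.
s = (y2 - y1) / (x2 - x1) = (1) / (6) mod 11 = 2
x3 = s^2 - x1 - x2 mod 11 = 2^2 - 1 - 7 = 7
y3 = s (x1 - x3) - y1 mod 11 = 2 * (1 - 7) - 7 = 3

P + Q = (7, 3)


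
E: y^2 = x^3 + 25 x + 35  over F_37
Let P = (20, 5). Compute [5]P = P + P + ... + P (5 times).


k = 5 = 101_2 (binary, LSB first: 101)
Double-and-add from P = (20, 5):
  bit 0 = 1: acc = O + (20, 5) = (20, 5)
  bit 1 = 0: acc unchanged = (20, 5)
  bit 2 = 1: acc = (20, 5) + (29, 10) = (18, 29)

5P = (18, 29)


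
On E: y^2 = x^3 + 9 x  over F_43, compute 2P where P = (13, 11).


Doubling: s = (3 x1^2 + a) / (2 y1)
s = (3*13^2 + 9) / (2*11) mod 43 = 0
x3 = s^2 - 2 x1 mod 43 = 0^2 - 2*13 = 17
y3 = s (x1 - x3) - y1 mod 43 = 0 * (13 - 17) - 11 = 32

2P = (17, 32)


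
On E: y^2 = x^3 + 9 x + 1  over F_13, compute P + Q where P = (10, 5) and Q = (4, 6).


P != Q, so use the chord formula.
s = (y2 - y1) / (x2 - x1) = (1) / (7) mod 13 = 2
x3 = s^2 - x1 - x2 mod 13 = 2^2 - 10 - 4 = 3
y3 = s (x1 - x3) - y1 mod 13 = 2 * (10 - 3) - 5 = 9

P + Q = (3, 9)


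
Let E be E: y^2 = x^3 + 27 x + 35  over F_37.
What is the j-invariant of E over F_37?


Delta = -16(4 a^3 + 27 b^2) mod 37 = 1
-1728 * (4 a)^3 = -1728 * (4*27)^3 mod 37 = 36
j = 36 * 1^(-1) mod 37 = 36

j = 36 (mod 37)


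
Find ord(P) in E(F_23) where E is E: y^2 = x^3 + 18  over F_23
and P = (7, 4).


Compute successive multiples of P until we hit O:
  1P = (7, 4)
  2P = (2, 16)
  3P = (17, 20)
  4P = (8, 22)
  5P = (10, 11)
  6P = (14, 18)
  7P = (6, 21)
  8P = (0, 15)
  ... (continuing to 24P)
  24P = O

ord(P) = 24


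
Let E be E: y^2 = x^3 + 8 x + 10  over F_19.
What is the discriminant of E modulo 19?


4 a^3 + 27 b^2 = 4*8^3 + 27*10^2 = 2048 + 2700 = 4748
Delta = -16 * (4748) = -75968
Delta mod 19 = 13

Delta = 13 (mod 19)


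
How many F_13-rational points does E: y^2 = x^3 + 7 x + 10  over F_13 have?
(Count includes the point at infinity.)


For each x in F_13, count y with y^2 = x^3 + 7 x + 10 mod 13:
  x = 0: RHS = 10, y in [6, 7]  -> 2 point(s)
  x = 5: RHS = 1, y in [1, 12]  -> 2 point(s)
  x = 7: RHS = 12, y in [5, 8]  -> 2 point(s)
  x = 9: RHS = 9, y in [3, 10]  -> 2 point(s)
  x = 10: RHS = 1, y in [1, 12]  -> 2 point(s)
  x = 11: RHS = 1, y in [1, 12]  -> 2 point(s)
Affine points: 12. Add the point at infinity: total = 13.

#E(F_13) = 13


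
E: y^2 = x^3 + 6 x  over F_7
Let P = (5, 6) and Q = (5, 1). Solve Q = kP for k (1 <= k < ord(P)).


Enumerate multiples of P until we hit Q = (5, 1):
  1P = (5, 6)
  2P = (1, 0)
  3P = (5, 1)
Match found at i = 3.

k = 3


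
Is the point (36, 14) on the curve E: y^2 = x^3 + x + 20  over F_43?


Check whether y^2 = x^3 + 1 x + 20 (mod 43) for (x, y) = (36, 14).
LHS: y^2 = 14^2 mod 43 = 24
RHS: x^3 + 1 x + 20 = 36^3 + 1*36 + 20 mod 43 = 14
LHS != RHS

No, not on the curve


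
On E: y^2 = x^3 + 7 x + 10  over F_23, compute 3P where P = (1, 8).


k = 3 = 11_2 (binary, LSB first: 11)
Double-and-add from P = (1, 8):
  bit 0 = 1: acc = O + (1, 8) = (1, 8)
  bit 1 = 1: acc = (1, 8) + (16, 20) = (14, 0)

3P = (14, 0)


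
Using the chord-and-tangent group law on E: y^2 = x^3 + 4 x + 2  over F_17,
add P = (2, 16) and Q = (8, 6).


P != Q, so use the chord formula.
s = (y2 - y1) / (x2 - x1) = (7) / (6) mod 17 = 4
x3 = s^2 - x1 - x2 mod 17 = 4^2 - 2 - 8 = 6
y3 = s (x1 - x3) - y1 mod 17 = 4 * (2 - 6) - 16 = 2

P + Q = (6, 2)


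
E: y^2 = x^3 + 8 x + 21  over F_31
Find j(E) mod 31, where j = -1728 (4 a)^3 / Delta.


Delta = -16(4 a^3 + 27 b^2) mod 31 = 13
-1728 * (4 a)^3 = -1728 * (4*8)^3 mod 31 = 8
j = 8 * 13^(-1) mod 31 = 3

j = 3 (mod 31)


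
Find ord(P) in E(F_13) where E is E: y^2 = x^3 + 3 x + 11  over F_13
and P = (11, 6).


Compute successive multiples of P until we hit O:
  1P = (11, 6)
  2P = (8, 1)
  3P = (4, 10)
  4P = (10, 12)
  5P = (2, 5)
  6P = (9, 0)
  7P = (2, 8)
  8P = (10, 1)
  ... (continuing to 12P)
  12P = O

ord(P) = 12


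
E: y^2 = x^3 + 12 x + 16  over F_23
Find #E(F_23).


For each x in F_23, count y with y^2 = x^3 + 12 x + 16 mod 23:
  x = 0: RHS = 16, y in [4, 19]  -> 2 point(s)
  x = 1: RHS = 6, y in [11, 12]  -> 2 point(s)
  x = 2: RHS = 2, y in [5, 18]  -> 2 point(s)
  x = 4: RHS = 13, y in [6, 17]  -> 2 point(s)
  x = 7: RHS = 6, y in [11, 12]  -> 2 point(s)
  x = 8: RHS = 3, y in [7, 16]  -> 2 point(s)
  x = 9: RHS = 2, y in [5, 18]  -> 2 point(s)
  x = 10: RHS = 9, y in [3, 20]  -> 2 point(s)
  x = 12: RHS = 2, y in [5, 18]  -> 2 point(s)
  x = 13: RHS = 0, y in [0]  -> 1 point(s)
  x = 15: RHS = 6, y in [11, 12]  -> 2 point(s)
  x = 16: RHS = 3, y in [7, 16]  -> 2 point(s)
  x = 17: RHS = 4, y in [2, 21]  -> 2 point(s)
  x = 22: RHS = 3, y in [7, 16]  -> 2 point(s)
Affine points: 27. Add the point at infinity: total = 28.

#E(F_23) = 28


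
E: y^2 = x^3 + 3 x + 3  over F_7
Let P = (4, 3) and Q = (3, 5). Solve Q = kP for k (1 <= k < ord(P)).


Enumerate multiples of P until we hit Q = (3, 5):
  1P = (4, 3)
  2P = (3, 2)
  3P = (1, 0)
  4P = (3, 5)
Match found at i = 4.

k = 4


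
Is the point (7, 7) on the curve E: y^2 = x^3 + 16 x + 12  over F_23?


Check whether y^2 = x^3 + 16 x + 12 (mod 23) for (x, y) = (7, 7).
LHS: y^2 = 7^2 mod 23 = 3
RHS: x^3 + 16 x + 12 = 7^3 + 16*7 + 12 mod 23 = 7
LHS != RHS

No, not on the curve


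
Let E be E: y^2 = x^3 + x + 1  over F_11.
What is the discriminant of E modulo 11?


4 a^3 + 27 b^2 = 4*1^3 + 27*1^2 = 4 + 27 = 31
Delta = -16 * (31) = -496
Delta mod 11 = 10

Delta = 10 (mod 11)


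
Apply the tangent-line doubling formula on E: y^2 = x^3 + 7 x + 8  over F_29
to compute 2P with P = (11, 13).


Doubling: s = (3 x1^2 + a) / (2 y1)
s = (3*11^2 + 7) / (2*13) mod 29 = 12
x3 = s^2 - 2 x1 mod 29 = 12^2 - 2*11 = 6
y3 = s (x1 - x3) - y1 mod 29 = 12 * (11 - 6) - 13 = 18

2P = (6, 18)


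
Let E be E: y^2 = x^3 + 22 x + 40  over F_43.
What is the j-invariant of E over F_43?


Delta = -16(4 a^3 + 27 b^2) mod 43 = 17
-1728 * (4 a)^3 = -1728 * (4*22)^3 mod 43 = 22
j = 22 * 17^(-1) mod 43 = 19

j = 19 (mod 43)


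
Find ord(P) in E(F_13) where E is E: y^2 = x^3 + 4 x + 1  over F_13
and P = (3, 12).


Compute successive multiples of P until we hit O:
  1P = (3, 12)
  2P = (10, 12)
  3P = (0, 1)
  4P = (9, 5)
  5P = (2, 2)
  6P = (4, 4)
  7P = (5, 4)
  8P = (8, 8)
  ... (continuing to 19P)
  19P = O

ord(P) = 19


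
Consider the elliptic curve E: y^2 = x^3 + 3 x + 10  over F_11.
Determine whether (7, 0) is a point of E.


Check whether y^2 = x^3 + 3 x + 10 (mod 11) for (x, y) = (7, 0).
LHS: y^2 = 0^2 mod 11 = 0
RHS: x^3 + 3 x + 10 = 7^3 + 3*7 + 10 mod 11 = 0
LHS = RHS

Yes, on the curve


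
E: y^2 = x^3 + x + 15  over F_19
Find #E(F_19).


For each x in F_19, count y with y^2 = x^3 + 1 x + 15 mod 19:
  x = 1: RHS = 17, y in [6, 13]  -> 2 point(s)
  x = 2: RHS = 6, y in [5, 14]  -> 2 point(s)
  x = 3: RHS = 7, y in [8, 11]  -> 2 point(s)
  x = 4: RHS = 7, y in [8, 11]  -> 2 point(s)
  x = 6: RHS = 9, y in [3, 16]  -> 2 point(s)
  x = 7: RHS = 4, y in [2, 17]  -> 2 point(s)
  x = 12: RHS = 7, y in [8, 11]  -> 2 point(s)
  x = 15: RHS = 4, y in [2, 17]  -> 2 point(s)
  x = 16: RHS = 4, y in [2, 17]  -> 2 point(s)
  x = 17: RHS = 5, y in [9, 10]  -> 2 point(s)
Affine points: 20. Add the point at infinity: total = 21.

#E(F_19) = 21


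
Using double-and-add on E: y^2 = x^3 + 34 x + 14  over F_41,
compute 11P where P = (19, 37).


k = 11 = 1011_2 (binary, LSB first: 1101)
Double-and-add from P = (19, 37):
  bit 0 = 1: acc = O + (19, 37) = (19, 37)
  bit 1 = 1: acc = (19, 37) + (2, 34) = (4, 38)
  bit 2 = 0: acc unchanged = (4, 38)
  bit 3 = 1: acc = (4, 38) + (7, 12) = (14, 35)

11P = (14, 35)


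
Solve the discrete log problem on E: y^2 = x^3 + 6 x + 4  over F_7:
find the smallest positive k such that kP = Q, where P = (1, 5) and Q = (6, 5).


Enumerate multiples of P until we hit Q = (6, 5):
  1P = (1, 5)
  2P = (0, 5)
  3P = (6, 2)
  4P = (4, 1)
  5P = (3, 0)
  6P = (4, 6)
  7P = (6, 5)
Match found at i = 7.

k = 7


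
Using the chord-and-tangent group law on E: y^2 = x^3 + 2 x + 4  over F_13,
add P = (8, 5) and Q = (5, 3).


P != Q, so use the chord formula.
s = (y2 - y1) / (x2 - x1) = (11) / (10) mod 13 = 5
x3 = s^2 - x1 - x2 mod 13 = 5^2 - 8 - 5 = 12
y3 = s (x1 - x3) - y1 mod 13 = 5 * (8 - 12) - 5 = 1

P + Q = (12, 1)


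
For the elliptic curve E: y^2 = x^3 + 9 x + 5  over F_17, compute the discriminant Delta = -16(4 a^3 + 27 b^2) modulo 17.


4 a^3 + 27 b^2 = 4*9^3 + 27*5^2 = 2916 + 675 = 3591
Delta = -16 * (3591) = -57456
Delta mod 17 = 4

Delta = 4 (mod 17)


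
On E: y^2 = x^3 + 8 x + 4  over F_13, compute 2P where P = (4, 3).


Doubling: s = (3 x1^2 + a) / (2 y1)
s = (3*4^2 + 8) / (2*3) mod 13 = 5
x3 = s^2 - 2 x1 mod 13 = 5^2 - 2*4 = 4
y3 = s (x1 - x3) - y1 mod 13 = 5 * (4 - 4) - 3 = 10

2P = (4, 10)


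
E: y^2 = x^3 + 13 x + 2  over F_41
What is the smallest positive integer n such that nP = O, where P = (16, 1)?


Compute successive multiples of P until we hit O:
  1P = (16, 1)
  2P = (10, 5)
  3P = (20, 29)
  4P = (13, 20)
  5P = (2, 6)
  6P = (2, 35)
  7P = (13, 21)
  8P = (20, 12)
  ... (continuing to 11P)
  11P = O

ord(P) = 11


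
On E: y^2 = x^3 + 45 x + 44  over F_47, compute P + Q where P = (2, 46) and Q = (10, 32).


P != Q, so use the chord formula.
s = (y2 - y1) / (x2 - x1) = (33) / (8) mod 47 = 10
x3 = s^2 - x1 - x2 mod 47 = 10^2 - 2 - 10 = 41
y3 = s (x1 - x3) - y1 mod 47 = 10 * (2 - 41) - 46 = 34

P + Q = (41, 34)


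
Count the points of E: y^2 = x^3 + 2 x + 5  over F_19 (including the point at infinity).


For each x in F_19, count y with y^2 = x^3 + 2 x + 5 mod 19:
  x = 0: RHS = 5, y in [9, 10]  -> 2 point(s)
  x = 2: RHS = 17, y in [6, 13]  -> 2 point(s)
  x = 3: RHS = 0, y in [0]  -> 1 point(s)
  x = 4: RHS = 1, y in [1, 18]  -> 2 point(s)
  x = 5: RHS = 7, y in [8, 11]  -> 2 point(s)
  x = 6: RHS = 5, y in [9, 10]  -> 2 point(s)
  x = 7: RHS = 1, y in [1, 18]  -> 2 point(s)
  x = 8: RHS = 1, y in [1, 18]  -> 2 point(s)
  x = 9: RHS = 11, y in [7, 12]  -> 2 point(s)
  x = 11: RHS = 9, y in [3, 16]  -> 2 point(s)
  x = 12: RHS = 9, y in [3, 16]  -> 2 point(s)
  x = 13: RHS = 5, y in [9, 10]  -> 2 point(s)
  x = 15: RHS = 9, y in [3, 16]  -> 2 point(s)
Affine points: 25. Add the point at infinity: total = 26.

#E(F_19) = 26


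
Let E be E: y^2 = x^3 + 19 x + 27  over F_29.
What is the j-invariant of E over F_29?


Delta = -16(4 a^3 + 27 b^2) mod 29 = 9
-1728 * (4 a)^3 = -1728 * (4*19)^3 mod 29 = 7
j = 7 * 9^(-1) mod 29 = 4

j = 4 (mod 29)


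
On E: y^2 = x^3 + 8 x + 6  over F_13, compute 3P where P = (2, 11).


k = 3 = 11_2 (binary, LSB first: 11)
Double-and-add from P = (2, 11):
  bit 0 = 1: acc = O + (2, 11) = (2, 11)
  bit 1 = 1: acc = (2, 11) + (8, 6) = (12, 6)

3P = (12, 6)


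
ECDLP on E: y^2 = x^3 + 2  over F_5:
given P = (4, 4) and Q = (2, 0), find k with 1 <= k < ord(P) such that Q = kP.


Enumerate multiples of P until we hit Q = (2, 0):
  1P = (4, 4)
  2P = (3, 2)
  3P = (2, 0)
Match found at i = 3.

k = 3


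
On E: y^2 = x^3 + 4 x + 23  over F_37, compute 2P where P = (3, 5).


Doubling: s = (3 x1^2 + a) / (2 y1)
s = (3*3^2 + 4) / (2*5) mod 37 = 29
x3 = s^2 - 2 x1 mod 37 = 29^2 - 2*3 = 21
y3 = s (x1 - x3) - y1 mod 37 = 29 * (3 - 21) - 5 = 28

2P = (21, 28)


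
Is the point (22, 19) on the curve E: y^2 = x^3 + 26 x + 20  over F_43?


Check whether y^2 = x^3 + 26 x + 20 (mod 43) for (x, y) = (22, 19).
LHS: y^2 = 19^2 mod 43 = 17
RHS: x^3 + 26 x + 20 = 22^3 + 26*22 + 20 mod 43 = 17
LHS = RHS

Yes, on the curve


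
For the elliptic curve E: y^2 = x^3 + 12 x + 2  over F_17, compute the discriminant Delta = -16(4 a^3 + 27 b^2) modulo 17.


4 a^3 + 27 b^2 = 4*12^3 + 27*2^2 = 6912 + 108 = 7020
Delta = -16 * (7020) = -112320
Delta mod 17 = 16

Delta = 16 (mod 17)


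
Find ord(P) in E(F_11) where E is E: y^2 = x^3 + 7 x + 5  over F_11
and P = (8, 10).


Compute successive multiples of P until we hit O:
  1P = (8, 10)
  2P = (9, 7)
  3P = (3, 8)
  4P = (5, 0)
  5P = (3, 3)
  6P = (9, 4)
  7P = (8, 1)
  8P = O

ord(P) = 8


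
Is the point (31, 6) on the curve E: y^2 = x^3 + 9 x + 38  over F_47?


Check whether y^2 = x^3 + 9 x + 38 (mod 47) for (x, y) = (31, 6).
LHS: y^2 = 6^2 mod 47 = 36
RHS: x^3 + 9 x + 38 = 31^3 + 9*31 + 38 mod 47 = 28
LHS != RHS

No, not on the curve


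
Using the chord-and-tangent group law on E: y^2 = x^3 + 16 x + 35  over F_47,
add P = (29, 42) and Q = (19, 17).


P != Q, so use the chord formula.
s = (y2 - y1) / (x2 - x1) = (22) / (37) mod 47 = 26
x3 = s^2 - x1 - x2 mod 47 = 26^2 - 29 - 19 = 17
y3 = s (x1 - x3) - y1 mod 47 = 26 * (29 - 17) - 42 = 35

P + Q = (17, 35)


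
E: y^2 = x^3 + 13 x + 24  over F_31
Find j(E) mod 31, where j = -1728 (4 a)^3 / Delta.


Delta = -16(4 a^3 + 27 b^2) mod 31 = 13
-1728 * (4 a)^3 = -1728 * (4*13)^3 mod 31 = 29
j = 29 * 13^(-1) mod 31 = 7

j = 7 (mod 31)


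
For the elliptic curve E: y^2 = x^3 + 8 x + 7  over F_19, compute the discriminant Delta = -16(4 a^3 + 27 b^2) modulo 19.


4 a^3 + 27 b^2 = 4*8^3 + 27*7^2 = 2048 + 1323 = 3371
Delta = -16 * (3371) = -53936
Delta mod 19 = 5

Delta = 5 (mod 19)


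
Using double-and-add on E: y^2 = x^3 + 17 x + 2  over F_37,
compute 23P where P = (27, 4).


k = 23 = 10111_2 (binary, LSB first: 11101)
Double-and-add from P = (27, 4):
  bit 0 = 1: acc = O + (27, 4) = (27, 4)
  bit 1 = 1: acc = (27, 4) + (24, 27) = (16, 35)
  bit 2 = 1: acc = (16, 35) + (5, 8) = (26, 1)
  bit 3 = 0: acc unchanged = (26, 1)
  bit 4 = 1: acc = (26, 1) + (10, 32) = (26, 36)

23P = (26, 36)


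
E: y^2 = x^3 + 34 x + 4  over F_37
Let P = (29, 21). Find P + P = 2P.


Doubling: s = (3 x1^2 + a) / (2 y1)
s = (3*29^2 + 34) / (2*21) mod 37 = 23
x3 = s^2 - 2 x1 mod 37 = 23^2 - 2*29 = 27
y3 = s (x1 - x3) - y1 mod 37 = 23 * (29 - 27) - 21 = 25

2P = (27, 25)


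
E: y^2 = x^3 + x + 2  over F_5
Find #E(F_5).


For each x in F_5, count y with y^2 = x^3 + 1 x + 2 mod 5:
  x = 1: RHS = 4, y in [2, 3]  -> 2 point(s)
  x = 4: RHS = 0, y in [0]  -> 1 point(s)
Affine points: 3. Add the point at infinity: total = 4.

#E(F_5) = 4


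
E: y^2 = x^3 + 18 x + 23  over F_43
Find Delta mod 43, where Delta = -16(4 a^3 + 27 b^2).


4 a^3 + 27 b^2 = 4*18^3 + 27*23^2 = 23328 + 14283 = 37611
Delta = -16 * (37611) = -601776
Delta mod 43 = 9

Delta = 9 (mod 43)


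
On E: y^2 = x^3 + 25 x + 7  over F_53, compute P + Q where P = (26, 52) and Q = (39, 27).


P != Q, so use the chord formula.
s = (y2 - y1) / (x2 - x1) = (28) / (13) mod 53 = 47
x3 = s^2 - x1 - x2 mod 53 = 47^2 - 26 - 39 = 24
y3 = s (x1 - x3) - y1 mod 53 = 47 * (26 - 24) - 52 = 42

P + Q = (24, 42)


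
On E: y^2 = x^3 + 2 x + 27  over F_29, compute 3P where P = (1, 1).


k = 3 = 11_2 (binary, LSB first: 11)
Double-and-add from P = (1, 1):
  bit 0 = 1: acc = O + (1, 1) = (1, 1)
  bit 1 = 1: acc = (1, 1) + (26, 9) = (6, 9)

3P = (6, 9)


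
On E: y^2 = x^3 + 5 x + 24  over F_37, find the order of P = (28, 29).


Compute successive multiples of P until we hit O:
  1P = (28, 29)
  2P = (27, 11)
  3P = (10, 36)
  4P = (10, 1)
  5P = (27, 26)
  6P = (28, 8)
  7P = O

ord(P) = 7


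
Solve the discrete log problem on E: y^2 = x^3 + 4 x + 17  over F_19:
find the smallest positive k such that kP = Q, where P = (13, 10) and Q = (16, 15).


Enumerate multiples of P until we hit Q = (16, 15):
  1P = (13, 10)
  2P = (16, 15)
Match found at i = 2.

k = 2


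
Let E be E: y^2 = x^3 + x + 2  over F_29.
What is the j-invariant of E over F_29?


Delta = -16(4 a^3 + 27 b^2) mod 29 = 6
-1728 * (4 a)^3 = -1728 * (4*1)^3 mod 29 = 14
j = 14 * 6^(-1) mod 29 = 12

j = 12 (mod 29)


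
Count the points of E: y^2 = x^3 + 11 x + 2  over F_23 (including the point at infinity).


For each x in F_23, count y with y^2 = x^3 + 11 x + 2 mod 23:
  x = 0: RHS = 2, y in [5, 18]  -> 2 point(s)
  x = 2: RHS = 9, y in [3, 20]  -> 2 point(s)
  x = 3: RHS = 16, y in [4, 19]  -> 2 point(s)
  x = 4: RHS = 18, y in [8, 15]  -> 2 point(s)
  x = 6: RHS = 8, y in [10, 13]  -> 2 point(s)
  x = 7: RHS = 8, y in [10, 13]  -> 2 point(s)
  x = 8: RHS = 4, y in [2, 21]  -> 2 point(s)
  x = 9: RHS = 2, y in [5, 18]  -> 2 point(s)
  x = 10: RHS = 8, y in [10, 13]  -> 2 point(s)
  x = 14: RHS = 2, y in [5, 18]  -> 2 point(s)
  x = 15: RHS = 0, y in [0]  -> 1 point(s)
  x = 18: RHS = 6, y in [11, 12]  -> 2 point(s)
  x = 19: RHS = 9, y in [3, 20]  -> 2 point(s)
  x = 21: RHS = 18, y in [8, 15]  -> 2 point(s)
  x = 22: RHS = 13, y in [6, 17]  -> 2 point(s)
Affine points: 29. Add the point at infinity: total = 30.

#E(F_23) = 30


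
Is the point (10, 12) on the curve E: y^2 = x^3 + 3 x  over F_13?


Check whether y^2 = x^3 + 3 x + 0 (mod 13) for (x, y) = (10, 12).
LHS: y^2 = 12^2 mod 13 = 1
RHS: x^3 + 3 x + 0 = 10^3 + 3*10 + 0 mod 13 = 3
LHS != RHS

No, not on the curve


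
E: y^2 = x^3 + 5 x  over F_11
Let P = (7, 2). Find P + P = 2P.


Doubling: s = (3 x1^2 + a) / (2 y1)
s = (3*7^2 + 5) / (2*2) mod 11 = 5
x3 = s^2 - 2 x1 mod 11 = 5^2 - 2*7 = 0
y3 = s (x1 - x3) - y1 mod 11 = 5 * (7 - 0) - 2 = 0

2P = (0, 0)


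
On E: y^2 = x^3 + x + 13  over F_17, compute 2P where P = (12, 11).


Doubling: s = (3 x1^2 + a) / (2 y1)
s = (3*12^2 + 1) / (2*11) mod 17 = 5
x3 = s^2 - 2 x1 mod 17 = 5^2 - 2*12 = 1
y3 = s (x1 - x3) - y1 mod 17 = 5 * (12 - 1) - 11 = 10

2P = (1, 10)


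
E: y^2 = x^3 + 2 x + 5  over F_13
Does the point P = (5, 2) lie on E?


Check whether y^2 = x^3 + 2 x + 5 (mod 13) for (x, y) = (5, 2).
LHS: y^2 = 2^2 mod 13 = 4
RHS: x^3 + 2 x + 5 = 5^3 + 2*5 + 5 mod 13 = 10
LHS != RHS

No, not on the curve


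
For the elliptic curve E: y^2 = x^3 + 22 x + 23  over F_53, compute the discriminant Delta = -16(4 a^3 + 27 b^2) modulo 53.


4 a^3 + 27 b^2 = 4*22^3 + 27*23^2 = 42592 + 14283 = 56875
Delta = -16 * (56875) = -910000
Delta mod 53 = 10

Delta = 10 (mod 53)


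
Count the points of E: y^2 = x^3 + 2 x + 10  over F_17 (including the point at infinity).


For each x in F_17, count y with y^2 = x^3 + 2 x + 10 mod 17:
  x = 1: RHS = 13, y in [8, 9]  -> 2 point(s)
  x = 3: RHS = 9, y in [3, 14]  -> 2 point(s)
  x = 5: RHS = 9, y in [3, 14]  -> 2 point(s)
  x = 6: RHS = 0, y in [0]  -> 1 point(s)
  x = 9: RHS = 9, y in [3, 14]  -> 2 point(s)
  x = 15: RHS = 15, y in [7, 10]  -> 2 point(s)
Affine points: 11. Add the point at infinity: total = 12.

#E(F_17) = 12


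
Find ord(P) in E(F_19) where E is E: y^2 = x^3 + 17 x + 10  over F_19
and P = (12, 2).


Compute successive multiples of P until we hit O:
  1P = (12, 2)
  2P = (4, 3)
  3P = (14, 3)
  4P = (17, 5)
  5P = (1, 16)
  6P = (15, 7)
  7P = (18, 7)
  8P = (5, 7)
  ... (continuing to 21P)
  21P = O

ord(P) = 21


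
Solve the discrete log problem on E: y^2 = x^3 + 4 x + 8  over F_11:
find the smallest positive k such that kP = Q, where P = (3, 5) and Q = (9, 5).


Enumerate multiples of P until we hit Q = (9, 5):
  1P = (3, 5)
  2P = (9, 5)
Match found at i = 2.

k = 2


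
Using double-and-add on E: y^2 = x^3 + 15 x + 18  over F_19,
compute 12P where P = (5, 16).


k = 12 = 1100_2 (binary, LSB first: 0011)
Double-and-add from P = (5, 16):
  bit 0 = 0: acc unchanged = O
  bit 1 = 0: acc unchanged = O
  bit 2 = 1: acc = O + (13, 4) = (13, 4)
  bit 3 = 1: acc = (13, 4) + (10, 16) = (12, 11)

12P = (12, 11)


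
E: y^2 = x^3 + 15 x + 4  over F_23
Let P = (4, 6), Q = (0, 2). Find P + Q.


P != Q, so use the chord formula.
s = (y2 - y1) / (x2 - x1) = (19) / (19) mod 23 = 1
x3 = s^2 - x1 - x2 mod 23 = 1^2 - 4 - 0 = 20
y3 = s (x1 - x3) - y1 mod 23 = 1 * (4 - 20) - 6 = 1

P + Q = (20, 1)


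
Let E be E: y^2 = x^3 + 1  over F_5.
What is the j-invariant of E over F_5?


Delta = -16(4 a^3 + 27 b^2) mod 5 = 3
-1728 * (4 a)^3 = -1728 * (4*0)^3 mod 5 = 0
j = 0 * 3^(-1) mod 5 = 0

j = 0 (mod 5)


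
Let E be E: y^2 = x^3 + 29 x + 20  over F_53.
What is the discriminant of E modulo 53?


4 a^3 + 27 b^2 = 4*29^3 + 27*20^2 = 97556 + 10800 = 108356
Delta = -16 * (108356) = -1733696
Delta mod 53 = 40

Delta = 40 (mod 53)


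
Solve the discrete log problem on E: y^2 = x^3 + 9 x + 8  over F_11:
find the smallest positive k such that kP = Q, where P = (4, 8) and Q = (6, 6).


Enumerate multiples of P until we hit Q = (6, 6):
  1P = (4, 8)
  2P = (8, 8)
  3P = (10, 3)
  4P = (9, 9)
  5P = (2, 10)
  6P = (6, 5)
  7P = (6, 6)
Match found at i = 7.

k = 7


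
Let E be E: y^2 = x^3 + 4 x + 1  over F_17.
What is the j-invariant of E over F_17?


Delta = -16(4 a^3 + 27 b^2) mod 17 = 11
-1728 * (4 a)^3 = -1728 * (4*4)^3 mod 17 = 11
j = 11 * 11^(-1) mod 17 = 1

j = 1 (mod 17)


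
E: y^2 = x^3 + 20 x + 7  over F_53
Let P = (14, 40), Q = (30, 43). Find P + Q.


P != Q, so use the chord formula.
s = (y2 - y1) / (x2 - x1) = (3) / (16) mod 53 = 30
x3 = s^2 - x1 - x2 mod 53 = 30^2 - 14 - 30 = 8
y3 = s (x1 - x3) - y1 mod 53 = 30 * (14 - 8) - 40 = 34

P + Q = (8, 34)


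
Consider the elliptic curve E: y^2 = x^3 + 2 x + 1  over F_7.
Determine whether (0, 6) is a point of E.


Check whether y^2 = x^3 + 2 x + 1 (mod 7) for (x, y) = (0, 6).
LHS: y^2 = 6^2 mod 7 = 1
RHS: x^3 + 2 x + 1 = 0^3 + 2*0 + 1 mod 7 = 1
LHS = RHS

Yes, on the curve


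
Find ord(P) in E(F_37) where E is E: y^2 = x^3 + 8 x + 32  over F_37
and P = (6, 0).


Compute successive multiples of P until we hit O:
  1P = (6, 0)
  2P = O

ord(P) = 2


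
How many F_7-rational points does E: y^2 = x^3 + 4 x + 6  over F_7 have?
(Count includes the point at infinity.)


For each x in F_7, count y with y^2 = x^3 + 4 x + 6 mod 7:
  x = 1: RHS = 4, y in [2, 5]  -> 2 point(s)
  x = 2: RHS = 1, y in [1, 6]  -> 2 point(s)
  x = 4: RHS = 2, y in [3, 4]  -> 2 point(s)
  x = 5: RHS = 4, y in [2, 5]  -> 2 point(s)
  x = 6: RHS = 1, y in [1, 6]  -> 2 point(s)
Affine points: 10. Add the point at infinity: total = 11.

#E(F_7) = 11


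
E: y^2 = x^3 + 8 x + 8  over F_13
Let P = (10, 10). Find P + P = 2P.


Doubling: s = (3 x1^2 + a) / (2 y1)
s = (3*10^2 + 8) / (2*10) mod 13 = 5
x3 = s^2 - 2 x1 mod 13 = 5^2 - 2*10 = 5
y3 = s (x1 - x3) - y1 mod 13 = 5 * (10 - 5) - 10 = 2

2P = (5, 2)


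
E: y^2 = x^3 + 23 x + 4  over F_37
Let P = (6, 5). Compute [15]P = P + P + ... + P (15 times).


k = 15 = 1111_2 (binary, LSB first: 1111)
Double-and-add from P = (6, 5):
  bit 0 = 1: acc = O + (6, 5) = (6, 5)
  bit 1 = 1: acc = (6, 5) + (29, 23) = (18, 21)
  bit 2 = 1: acc = (18, 21) + (23, 34) = (22, 13)
  bit 3 = 1: acc = (22, 13) + (0, 35) = (16, 18)

15P = (16, 18)


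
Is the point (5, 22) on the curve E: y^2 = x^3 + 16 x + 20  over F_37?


Check whether y^2 = x^3 + 16 x + 20 (mod 37) for (x, y) = (5, 22).
LHS: y^2 = 22^2 mod 37 = 3
RHS: x^3 + 16 x + 20 = 5^3 + 16*5 + 20 mod 37 = 3
LHS = RHS

Yes, on the curve


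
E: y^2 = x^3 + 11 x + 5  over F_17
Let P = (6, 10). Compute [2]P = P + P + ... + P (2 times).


k = 2 = 10_2 (binary, LSB first: 01)
Double-and-add from P = (6, 10):
  bit 0 = 0: acc unchanged = O
  bit 1 = 1: acc = O + (5, 7) = (5, 7)

2P = (5, 7)


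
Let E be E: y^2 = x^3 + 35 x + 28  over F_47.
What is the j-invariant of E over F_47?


Delta = -16(4 a^3 + 27 b^2) mod 47 = 42
-1728 * (4 a)^3 = -1728 * (4*35)^3 mod 47 = 36
j = 36 * 42^(-1) mod 47 = 21

j = 21 (mod 47)


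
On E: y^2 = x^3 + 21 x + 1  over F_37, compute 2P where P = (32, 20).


Doubling: s = (3 x1^2 + a) / (2 y1)
s = (3*32^2 + 21) / (2*20) mod 37 = 32
x3 = s^2 - 2 x1 mod 37 = 32^2 - 2*32 = 35
y3 = s (x1 - x3) - y1 mod 37 = 32 * (32 - 35) - 20 = 32

2P = (35, 32)
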